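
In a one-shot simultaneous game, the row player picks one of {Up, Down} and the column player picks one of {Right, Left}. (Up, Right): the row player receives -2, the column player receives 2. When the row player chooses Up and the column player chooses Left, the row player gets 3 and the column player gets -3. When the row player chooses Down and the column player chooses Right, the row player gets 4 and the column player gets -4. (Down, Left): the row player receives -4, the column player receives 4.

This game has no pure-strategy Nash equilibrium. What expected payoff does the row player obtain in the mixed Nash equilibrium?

4/13

Set the row player's expected payoff from Up equal to that from Down:
  the row player's expected payoff from Up: q·(-2) + (1−q)·3 = -5q + 3
  the row player's expected payoff from Down: q·4 + (1−q)·(-4) = 8q - 4
  -5q + 3 = 8q - 4  ⇒  -13q = -7  ⇒  q = 7/13.
At equilibrium the row player is indifferent across rows, so the row player's payoff equals the payoff from Up: (7/13)·(-2) + (6/13)·3 = 4/13.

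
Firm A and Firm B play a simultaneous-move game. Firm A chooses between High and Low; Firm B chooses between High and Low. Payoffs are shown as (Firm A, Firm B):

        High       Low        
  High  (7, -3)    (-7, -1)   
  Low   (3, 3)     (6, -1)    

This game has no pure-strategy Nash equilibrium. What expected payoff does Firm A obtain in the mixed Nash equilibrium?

63/17

Firm B's mix must leave Firm A indifferent between High and Low.
  Firm A's payoff from High: q·7 + (1−q)·(-7) = 14q - 7
  Firm A's payoff from Low: q·3 + (1−q)·6 = -3q + 6
  14q - 7 = -3q + 6  ⇒  17q = 13  ⇒  q = 13/17.
At equilibrium Firm A is indifferent across rows, so Firm A's payoff equals the payoff from High: (13/17)·7 + (4/17)·(-7) = 63/17.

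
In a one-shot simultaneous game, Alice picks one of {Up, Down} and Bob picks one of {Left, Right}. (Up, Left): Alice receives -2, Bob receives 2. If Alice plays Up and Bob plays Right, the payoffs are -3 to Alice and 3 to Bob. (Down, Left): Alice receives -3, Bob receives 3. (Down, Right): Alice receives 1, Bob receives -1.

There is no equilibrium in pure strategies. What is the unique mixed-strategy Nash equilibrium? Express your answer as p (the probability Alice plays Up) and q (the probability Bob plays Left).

p = 4/5, q = 4/5

Bob's indifference between Left and Right determines Alice's mixing probability p:
  Bob's expected payoff from Left: p·2 + (1−p)·3 = -p + 3
  Bob's expected payoff from Right: p·3 + (1−p)·(-1) = 4p - 1
  -p + 3 = 4p - 1  ⇒  -5p = -4  ⇒  p = 4/5.
Bob's mix must leave Alice indifferent between Up and Down.
  Alice's expected payoff from Up: q·(-2) + (1−q)·(-3) = q - 3
  Alice's expected payoff from Down: q·(-3) + (1−q)·1 = -4q + 1
  q - 3 = -4q + 1  ⇒  5q = 4  ⇒  q = 4/5.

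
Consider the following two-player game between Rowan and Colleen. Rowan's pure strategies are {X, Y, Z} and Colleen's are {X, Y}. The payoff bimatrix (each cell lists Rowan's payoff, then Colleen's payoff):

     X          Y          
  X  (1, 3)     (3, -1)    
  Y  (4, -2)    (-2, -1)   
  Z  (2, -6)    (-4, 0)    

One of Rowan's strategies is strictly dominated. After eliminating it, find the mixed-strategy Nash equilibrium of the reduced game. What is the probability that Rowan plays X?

Rowan's strategy Z is strictly dominated by Y: 4 > 2 and -2 > -4. Eliminate Z.
Colleen's indifference between X and Y determines Rowan's mixing probability p:
  Colleen's payoff to X: p·3 + (1−p)·(-2) = 5p - 2
  Colleen's payoff to Y: p·(-1) + (1−p)·(-1) = -1
  5p - 2 = -1  ⇒  5p = 1  ⇒  p = 1/5.

p = 1/5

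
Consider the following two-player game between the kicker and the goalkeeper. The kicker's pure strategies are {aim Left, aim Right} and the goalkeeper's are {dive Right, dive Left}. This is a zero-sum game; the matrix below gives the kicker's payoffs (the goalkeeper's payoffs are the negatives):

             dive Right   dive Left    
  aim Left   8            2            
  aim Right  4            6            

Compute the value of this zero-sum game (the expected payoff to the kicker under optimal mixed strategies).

v = 5

In a mixed equilibrium the kicker is indifferent between aim Left and aim Right; this condition fixes q.
  the kicker's payoff to aim Left: q·8 + (1−q)·2 = 6q + 2
  the kicker's payoff to aim Right: q·4 + (1−q)·6 = -2q + 6
  6q + 2 = -2q + 6  ⇒  8q = 4  ⇒  q = 1/2.
The value is the kicker's expected payoff against this mix (using aim Left): (1/2)·8 + (1/2)·2 = 5.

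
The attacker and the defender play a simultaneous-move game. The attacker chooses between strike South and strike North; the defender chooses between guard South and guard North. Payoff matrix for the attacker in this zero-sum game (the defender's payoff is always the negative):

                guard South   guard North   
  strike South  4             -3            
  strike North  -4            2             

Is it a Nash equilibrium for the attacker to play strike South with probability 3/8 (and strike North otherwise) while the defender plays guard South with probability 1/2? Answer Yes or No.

No

Given the attacker's mix p = 3/8, the defender's payoff from guard South is 1 but from guard North is -1/8. The defender strictly prefers guard South, so the defender would not mix.
So the proposed profile is not a Nash equilibrium.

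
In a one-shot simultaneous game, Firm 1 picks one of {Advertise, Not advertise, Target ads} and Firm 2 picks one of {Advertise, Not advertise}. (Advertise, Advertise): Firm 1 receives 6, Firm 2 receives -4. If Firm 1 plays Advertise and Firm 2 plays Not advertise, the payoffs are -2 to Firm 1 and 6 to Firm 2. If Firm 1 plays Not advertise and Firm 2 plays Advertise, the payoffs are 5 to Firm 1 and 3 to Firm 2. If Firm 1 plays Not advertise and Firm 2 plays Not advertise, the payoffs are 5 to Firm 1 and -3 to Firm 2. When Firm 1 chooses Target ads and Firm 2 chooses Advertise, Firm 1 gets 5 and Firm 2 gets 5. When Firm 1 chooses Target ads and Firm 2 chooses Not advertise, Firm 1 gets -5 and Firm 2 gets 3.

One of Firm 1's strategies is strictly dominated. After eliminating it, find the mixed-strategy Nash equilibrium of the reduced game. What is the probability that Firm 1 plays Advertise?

p = 3/8

Firm 1's strategy Target ads is strictly dominated by Advertise: 6 > 5 and -2 > -5. Eliminate Target ads.
Set Firm 2's expected payoff from Advertise equal to that from Not advertise:
  Firm 2's expected payoff from Advertise: p·(-4) + (1−p)·3 = -7p + 3
  Firm 2's expected payoff from Not advertise: p·6 + (1−p)·(-3) = 9p - 3
  -7p + 3 = 9p - 3  ⇒  -16p = -6  ⇒  p = 3/8.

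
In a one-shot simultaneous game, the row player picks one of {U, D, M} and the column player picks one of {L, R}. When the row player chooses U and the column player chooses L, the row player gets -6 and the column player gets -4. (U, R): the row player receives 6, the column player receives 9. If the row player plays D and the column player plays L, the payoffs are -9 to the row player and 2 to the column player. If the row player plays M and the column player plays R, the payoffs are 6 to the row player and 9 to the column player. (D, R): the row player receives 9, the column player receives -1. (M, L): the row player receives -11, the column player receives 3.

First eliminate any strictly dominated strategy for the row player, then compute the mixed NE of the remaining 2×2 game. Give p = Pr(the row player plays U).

The row player's strategy M is strictly dominated by D: -9 > -11 and 9 > 6. Eliminate M.
In a mixed equilibrium the column player is indifferent between L and R; this condition fixes p.
  the column player's payoff to L: p·(-4) + (1−p)·2 = -6p + 2
  the column player's payoff to R: p·9 + (1−p)·(-1) = 10p - 1
  -6p + 2 = 10p - 1  ⇒  -16p = -3  ⇒  p = 3/16.

p = 3/16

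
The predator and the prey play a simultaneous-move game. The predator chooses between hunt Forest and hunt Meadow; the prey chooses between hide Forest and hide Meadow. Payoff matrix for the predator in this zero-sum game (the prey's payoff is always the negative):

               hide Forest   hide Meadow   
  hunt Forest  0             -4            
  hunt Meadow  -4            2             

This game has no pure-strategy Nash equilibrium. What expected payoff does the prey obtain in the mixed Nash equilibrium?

For the prey to be willing to mix, the prey must be indifferent between hide Forest and hide Meadow, which pins down the predator's mix.
  the prey's payoff to hide Forest: p·0 + (1−p)·4 = -4p + 4
  the prey's payoff to hide Meadow: p·4 + (1−p)·(-2) = 6p - 2
  -4p + 4 = 6p - 2  ⇒  -10p = -6  ⇒  p = 3/5.
At equilibrium the prey is indifferent across columns, so the prey's payoff equals the payoff from hide Forest: (3/5)·0 + (2/5)·4 = 8/5.

8/5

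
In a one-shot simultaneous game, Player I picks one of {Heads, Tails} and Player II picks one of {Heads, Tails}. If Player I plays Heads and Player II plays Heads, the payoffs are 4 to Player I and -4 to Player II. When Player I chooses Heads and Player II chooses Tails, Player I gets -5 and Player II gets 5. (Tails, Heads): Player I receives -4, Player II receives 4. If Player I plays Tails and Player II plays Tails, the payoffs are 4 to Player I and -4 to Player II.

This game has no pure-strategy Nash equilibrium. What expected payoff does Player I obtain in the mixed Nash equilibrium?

-4/17

For Player I to be willing to mix, Player I must be indifferent between Heads and Tails, which pins down Player II's mix.
  Player I's payoff from Heads: q·4 + (1−q)·(-5) = 9q - 5
  Player I's payoff from Tails: q·(-4) + (1−q)·4 = -8q + 4
  9q - 5 = -8q + 4  ⇒  17q = 9  ⇒  q = 9/17.
At equilibrium Player I is indifferent across rows, so Player I's payoff equals the payoff from Heads: (9/17)·4 + (8/17)·(-5) = -4/17.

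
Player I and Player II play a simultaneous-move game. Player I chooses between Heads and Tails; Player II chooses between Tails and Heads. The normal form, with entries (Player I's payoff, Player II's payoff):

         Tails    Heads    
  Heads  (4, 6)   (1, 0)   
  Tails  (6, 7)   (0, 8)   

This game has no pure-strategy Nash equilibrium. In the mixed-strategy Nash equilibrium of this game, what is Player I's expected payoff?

2

Player I's indifference between Heads and Tails determines Player II's mixing probability q:
  Player I's payoff from Heads: q·4 + (1−q)·1 = 3q + 1
  Player I's payoff from Tails: q·6 + (1−q)·0 = 6q
  3q + 1 = 6q  ⇒  -3q = -1  ⇒  q = 1/3.
At equilibrium Player I is indifferent across rows, so Player I's payoff equals the payoff from Heads: (1/3)·4 + (2/3)·1 = 2.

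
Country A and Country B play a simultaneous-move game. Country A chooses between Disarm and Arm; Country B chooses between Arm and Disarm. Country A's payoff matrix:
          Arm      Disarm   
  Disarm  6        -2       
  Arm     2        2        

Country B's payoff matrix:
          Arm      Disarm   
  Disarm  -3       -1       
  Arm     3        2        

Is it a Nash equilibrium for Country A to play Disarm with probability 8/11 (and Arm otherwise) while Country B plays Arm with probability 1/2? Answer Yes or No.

Given Country A's mix p = 8/11, Country B's payoff from Arm is -15/11 but from Disarm is -2/11. Country B strictly prefers Disarm, so Country B would not mix.
So the proposed profile is not a Nash equilibrium.

No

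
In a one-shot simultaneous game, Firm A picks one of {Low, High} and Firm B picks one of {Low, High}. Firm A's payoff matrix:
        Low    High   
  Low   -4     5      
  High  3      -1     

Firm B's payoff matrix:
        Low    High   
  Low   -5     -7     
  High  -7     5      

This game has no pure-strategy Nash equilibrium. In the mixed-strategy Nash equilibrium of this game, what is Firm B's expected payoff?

Firm B's indifference between Low and High determines Firm A's mixing probability p:
  Firm B's payoff to Low: p·(-5) + (1−p)·(-7) = 2p - 7
  Firm B's payoff to High: p·(-7) + (1−p)·5 = -12p + 5
  2p - 7 = -12p + 5  ⇒  14p = 12  ⇒  p = 6/7.
At equilibrium Firm B is indifferent across columns, so Firm B's payoff equals the payoff from Low: (6/7)·(-5) + (1/7)·(-7) = -37/7.

-37/7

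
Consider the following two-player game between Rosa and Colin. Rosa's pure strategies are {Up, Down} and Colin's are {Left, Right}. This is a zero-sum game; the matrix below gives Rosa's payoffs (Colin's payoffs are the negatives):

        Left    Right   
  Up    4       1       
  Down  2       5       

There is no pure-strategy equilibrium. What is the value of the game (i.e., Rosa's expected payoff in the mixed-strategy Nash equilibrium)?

For Rosa to be willing to mix, Rosa must be indifferent between Up and Down, which pins down Colin's mix.
  Rosa's payoff from Up: q·4 + (1−q)·1 = 3q + 1
  Rosa's payoff from Down: q·2 + (1−q)·5 = -3q + 5
  3q + 1 = -3q + 5  ⇒  6q = 4  ⇒  q = 2/3.
The value is Rosa's expected payoff against this mix (using Up): (2/3)·4 + (1/3)·1 = 3.

v = 3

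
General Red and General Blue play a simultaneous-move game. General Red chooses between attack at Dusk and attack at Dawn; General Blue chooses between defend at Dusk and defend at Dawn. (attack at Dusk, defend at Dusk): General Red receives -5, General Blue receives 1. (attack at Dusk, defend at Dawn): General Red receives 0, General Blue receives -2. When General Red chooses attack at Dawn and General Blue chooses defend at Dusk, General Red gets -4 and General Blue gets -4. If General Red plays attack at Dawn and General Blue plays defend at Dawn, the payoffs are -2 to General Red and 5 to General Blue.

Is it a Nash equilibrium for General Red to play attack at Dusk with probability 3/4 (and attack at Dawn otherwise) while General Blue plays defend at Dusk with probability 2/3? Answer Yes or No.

Yes

Check General Blue's indifference given General Red's mix p = 3/4:
  payoff from defend at Dusk = -1/4; payoff from defend at Dawn = -1/4 — equal.
Check General Red's indifference given General Blue's mix q = 2/3:
  payoff from attack at Dusk = -10/3; payoff from attack at Dawn = -10/3 — equal.
Both players are indifferent, so neither can profitably deviate.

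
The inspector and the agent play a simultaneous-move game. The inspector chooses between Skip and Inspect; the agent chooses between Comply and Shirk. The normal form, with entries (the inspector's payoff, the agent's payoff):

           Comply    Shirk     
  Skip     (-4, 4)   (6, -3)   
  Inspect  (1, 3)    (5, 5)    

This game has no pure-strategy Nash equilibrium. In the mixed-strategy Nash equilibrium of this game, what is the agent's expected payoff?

The agent's indifference between Comply and Shirk determines the inspector's mixing probability p:
  the agent's expected payoff from Comply: p·4 + (1−p)·3 = p + 3
  the agent's expected payoff from Shirk: p·(-3) + (1−p)·5 = -8p + 5
  p + 3 = -8p + 5  ⇒  9p = 2  ⇒  p = 2/9.
At equilibrium the agent is indifferent across columns, so the agent's payoff equals the payoff from Comply: (2/9)·4 + (7/9)·3 = 29/9.

29/9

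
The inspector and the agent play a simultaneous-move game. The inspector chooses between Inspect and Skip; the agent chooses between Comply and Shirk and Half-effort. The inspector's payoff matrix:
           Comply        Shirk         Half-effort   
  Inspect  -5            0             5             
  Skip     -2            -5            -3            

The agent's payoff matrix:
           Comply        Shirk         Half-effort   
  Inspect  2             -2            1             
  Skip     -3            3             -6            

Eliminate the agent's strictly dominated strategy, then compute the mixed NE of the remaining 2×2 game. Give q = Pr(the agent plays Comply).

The agent's strategy Half-effort is strictly dominated by Comply: 2 > 1 and -3 > -6. Eliminate Half-effort.
In a mixed equilibrium the inspector is indifferent between Inspect and Skip; this condition fixes q.
  the inspector's expected payoff from Inspect: q·(-5) + (1−q)·0 = -5q
  the inspector's expected payoff from Skip: q·(-2) + (1−q)·(-5) = 3q - 5
  -5q = 3q - 5  ⇒  -8q = -5  ⇒  q = 5/8.

q = 5/8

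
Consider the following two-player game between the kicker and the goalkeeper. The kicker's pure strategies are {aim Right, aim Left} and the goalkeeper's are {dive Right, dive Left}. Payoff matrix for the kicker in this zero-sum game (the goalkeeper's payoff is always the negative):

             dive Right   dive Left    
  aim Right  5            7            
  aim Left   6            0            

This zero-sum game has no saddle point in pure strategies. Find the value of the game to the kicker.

v = 21/4

In a mixed equilibrium the kicker is indifferent between aim Right and aim Left; this condition fixes q.
  the kicker's payoff from aim Right: q·5 + (1−q)·7 = -2q + 7
  the kicker's payoff from aim Left: q·6 + (1−q)·0 = 6q
  -2q + 7 = 6q  ⇒  -8q = -7  ⇒  q = 7/8.
The value is the kicker's expected payoff against this mix (using aim Right): (7/8)·5 + (1/8)·7 = 21/4.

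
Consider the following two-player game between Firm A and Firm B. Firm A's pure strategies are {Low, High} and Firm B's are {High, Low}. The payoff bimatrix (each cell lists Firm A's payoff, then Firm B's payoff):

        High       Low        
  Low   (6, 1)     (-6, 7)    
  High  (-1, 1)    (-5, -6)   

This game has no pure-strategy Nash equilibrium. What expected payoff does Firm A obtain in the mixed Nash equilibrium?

-9/2

For Firm A to be willing to mix, Firm A must be indifferent between Low and High, which pins down Firm B's mix.
  Firm A's payoff from Low: q·6 + (1−q)·(-6) = 12q - 6
  Firm A's payoff from High: q·(-1) + (1−q)·(-5) = 4q - 5
  12q - 6 = 4q - 5  ⇒  8q = 1  ⇒  q = 1/8.
At equilibrium Firm A is indifferent across rows, so Firm A's payoff equals the payoff from Low: (1/8)·6 + (7/8)·(-6) = -9/2.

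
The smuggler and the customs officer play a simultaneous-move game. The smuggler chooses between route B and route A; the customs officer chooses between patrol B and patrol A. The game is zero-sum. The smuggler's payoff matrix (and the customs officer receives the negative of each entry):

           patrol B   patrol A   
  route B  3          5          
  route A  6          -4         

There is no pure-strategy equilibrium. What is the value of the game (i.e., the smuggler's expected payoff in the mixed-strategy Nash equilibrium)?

The customs officer's mix must leave the smuggler indifferent between route B and route A.
  the smuggler's payoff from route B: q·3 + (1−q)·5 = -2q + 5
  the smuggler's payoff from route A: q·6 + (1−q)·(-4) = 10q - 4
  -2q + 5 = 10q - 4  ⇒  -12q = -9  ⇒  q = 3/4.
The value is the smuggler's expected payoff against this mix (using route B): (3/4)·3 + (1/4)·5 = 7/2.

v = 7/2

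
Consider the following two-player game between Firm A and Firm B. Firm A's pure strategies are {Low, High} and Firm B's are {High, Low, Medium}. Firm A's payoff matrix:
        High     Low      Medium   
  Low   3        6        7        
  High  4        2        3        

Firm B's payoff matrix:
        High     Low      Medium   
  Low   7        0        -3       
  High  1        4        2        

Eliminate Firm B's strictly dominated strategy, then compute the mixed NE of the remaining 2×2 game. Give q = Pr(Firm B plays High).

Firm B's strategy Medium is strictly dominated by Low: 0 > -3 and 4 > 2. Eliminate Medium.
Firm A's indifference between Low and High determines Firm B's mixing probability q:
  Firm A's expected payoff from Low: q·3 + (1−q)·6 = -3q + 6
  Firm A's expected payoff from High: q·4 + (1−q)·2 = 2q + 2
  -3q + 6 = 2q + 2  ⇒  -5q = -4  ⇒  q = 4/5.

q = 4/5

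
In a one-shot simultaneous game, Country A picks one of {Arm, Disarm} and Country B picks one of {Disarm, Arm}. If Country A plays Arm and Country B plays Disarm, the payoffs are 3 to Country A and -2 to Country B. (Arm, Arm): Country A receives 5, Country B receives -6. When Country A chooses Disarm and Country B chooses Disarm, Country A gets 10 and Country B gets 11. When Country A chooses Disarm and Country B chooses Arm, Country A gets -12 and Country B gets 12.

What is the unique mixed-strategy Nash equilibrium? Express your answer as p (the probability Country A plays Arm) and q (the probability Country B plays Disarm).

p = 1/5, q = 17/24

Country B's indifference between Disarm and Arm determines Country A's mixing probability p:
  Country B's expected payoff from Disarm: p·(-2) + (1−p)·11 = -13p + 11
  Country B's expected payoff from Arm: p·(-6) + (1−p)·12 = -18p + 12
  -13p + 11 = -18p + 12  ⇒  5p = 1  ⇒  p = 1/5.
Country A's indifference between Arm and Disarm determines Country B's mixing probability q:
  Country A's payoff to Arm: q·3 + (1−q)·5 = -2q + 5
  Country A's payoff to Disarm: q·10 + (1−q)·(-12) = 22q - 12
  -2q + 5 = 22q - 12  ⇒  -24q = -17  ⇒  q = 17/24.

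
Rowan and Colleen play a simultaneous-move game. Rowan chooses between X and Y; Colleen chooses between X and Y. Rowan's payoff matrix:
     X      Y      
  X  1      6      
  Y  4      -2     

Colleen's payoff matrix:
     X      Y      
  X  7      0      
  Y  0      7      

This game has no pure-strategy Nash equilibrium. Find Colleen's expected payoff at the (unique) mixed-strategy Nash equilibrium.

Colleen's indifference between X and Y determines Rowan's mixing probability p:
  Colleen's payoff from X: p·7 + (1−p)·0 = 7p
  Colleen's payoff from Y: p·0 + (1−p)·7 = -7p + 7
  7p = -7p + 7  ⇒  14p = 7  ⇒  p = 1/2.
At equilibrium Colleen is indifferent across columns, so Colleen's payoff equals the payoff from X: (1/2)·7 + (1/2)·0 = 7/2.

7/2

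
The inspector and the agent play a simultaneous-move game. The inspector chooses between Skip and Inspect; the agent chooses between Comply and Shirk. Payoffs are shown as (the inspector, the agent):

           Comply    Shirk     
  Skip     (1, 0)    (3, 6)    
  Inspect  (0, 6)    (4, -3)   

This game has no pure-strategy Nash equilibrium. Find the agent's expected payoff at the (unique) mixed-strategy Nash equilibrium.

The agent's indifference between Comply and Shirk determines the inspector's mixing probability p:
  the agent's payoff to Comply: p·0 + (1−p)·6 = -6p + 6
  the agent's payoff to Shirk: p·6 + (1−p)·(-3) = 9p - 3
  -6p + 6 = 9p - 3  ⇒  -15p = -9  ⇒  p = 3/5.
At equilibrium the agent is indifferent across columns, so the agent's payoff equals the payoff from Comply: (3/5)·0 + (2/5)·6 = 12/5.

12/5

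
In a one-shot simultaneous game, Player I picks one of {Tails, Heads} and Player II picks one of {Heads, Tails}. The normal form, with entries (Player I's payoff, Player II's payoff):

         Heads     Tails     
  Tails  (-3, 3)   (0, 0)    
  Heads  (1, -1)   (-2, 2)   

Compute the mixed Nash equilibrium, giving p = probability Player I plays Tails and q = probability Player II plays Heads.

For Player II to be willing to mix, Player II must be indifferent between Heads and Tails, which pins down Player I's mix.
  Player II's expected payoff from Heads: p·3 + (1−p)·(-1) = 4p - 1
  Player II's expected payoff from Tails: p·0 + (1−p)·2 = -2p + 2
  4p - 1 = -2p + 2  ⇒  6p = 3  ⇒  p = 1/2.
In a mixed equilibrium Player I is indifferent between Tails and Heads; this condition fixes q.
  Player I's payoff to Tails: q·(-3) + (1−q)·0 = -3q
  Player I's payoff to Heads: q·1 + (1−q)·(-2) = 3q - 2
  -3q = 3q - 2  ⇒  -6q = -2  ⇒  q = 1/3.

p = 1/2, q = 1/3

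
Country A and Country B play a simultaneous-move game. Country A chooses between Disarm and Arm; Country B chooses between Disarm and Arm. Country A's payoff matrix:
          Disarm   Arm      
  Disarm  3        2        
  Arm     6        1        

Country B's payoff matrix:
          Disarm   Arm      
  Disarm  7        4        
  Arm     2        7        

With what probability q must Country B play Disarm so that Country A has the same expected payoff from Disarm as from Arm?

For Country A to be willing to mix, Country A must be indifferent between Disarm and Arm, which pins down Country B's mix.
  Country A's payoff from Disarm: q·3 + (1−q)·2 = q + 2
  Country A's payoff from Arm: q·6 + (1−q)·1 = 5q + 1
  q + 2 = 5q + 1  ⇒  -4q = -1  ⇒  q = 1/4.

q = 1/4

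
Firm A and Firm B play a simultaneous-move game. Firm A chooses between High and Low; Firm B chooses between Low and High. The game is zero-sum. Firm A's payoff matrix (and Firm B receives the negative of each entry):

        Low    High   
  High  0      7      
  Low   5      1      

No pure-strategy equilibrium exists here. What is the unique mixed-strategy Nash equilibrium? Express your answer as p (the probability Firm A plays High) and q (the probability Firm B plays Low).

p = 4/11, q = 6/11

For Firm B to be willing to mix, Firm B must be indifferent between Low and High, which pins down Firm A's mix.
  Firm B's expected payoff from Low: p·0 + (1−p)·(-5) = 5p - 5
  Firm B's expected payoff from High: p·(-7) + (1−p)·(-1) = -6p - 1
  5p - 5 = -6p - 1  ⇒  11p = 4  ⇒  p = 4/11.
In a mixed equilibrium Firm A is indifferent between High and Low; this condition fixes q.
  Firm A's expected payoff from High: q·0 + (1−q)·7 = -7q + 7
  Firm A's expected payoff from Low: q·5 + (1−q)·1 = 4q + 1
  -7q + 7 = 4q + 1  ⇒  -11q = -6  ⇒  q = 6/11.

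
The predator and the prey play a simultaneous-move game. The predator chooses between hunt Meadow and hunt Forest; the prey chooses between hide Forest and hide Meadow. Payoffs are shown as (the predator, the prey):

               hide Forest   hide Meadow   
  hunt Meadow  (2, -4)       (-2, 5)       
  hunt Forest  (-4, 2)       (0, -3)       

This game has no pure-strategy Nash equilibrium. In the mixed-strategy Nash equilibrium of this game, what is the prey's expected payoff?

-1/7

The predator's mix must leave the prey indifferent between hide Forest and hide Meadow.
  the prey's payoff from hide Forest: p·(-4) + (1−p)·2 = -6p + 2
  the prey's payoff from hide Meadow: p·5 + (1−p)·(-3) = 8p - 3
  -6p + 2 = 8p - 3  ⇒  -14p = -5  ⇒  p = 5/14.
At equilibrium the prey is indifferent across columns, so the prey's payoff equals the payoff from hide Forest: (5/14)·(-4) + (9/14)·2 = -1/7.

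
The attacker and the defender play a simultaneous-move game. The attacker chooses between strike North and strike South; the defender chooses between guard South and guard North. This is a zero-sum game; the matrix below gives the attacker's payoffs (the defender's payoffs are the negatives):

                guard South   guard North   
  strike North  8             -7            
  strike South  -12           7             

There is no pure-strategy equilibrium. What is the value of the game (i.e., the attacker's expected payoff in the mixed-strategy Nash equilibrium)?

v = -14/17

For the attacker to be willing to mix, the attacker must be indifferent between strike North and strike South, which pins down the defender's mix.
  the attacker's expected payoff from strike North: q·8 + (1−q)·(-7) = 15q - 7
  the attacker's expected payoff from strike South: q·(-12) + (1−q)·7 = -19q + 7
  15q - 7 = -19q + 7  ⇒  34q = 14  ⇒  q = 7/17.
The value is the attacker's expected payoff against this mix (using strike North): (7/17)·8 + (10/17)·(-7) = -14/17.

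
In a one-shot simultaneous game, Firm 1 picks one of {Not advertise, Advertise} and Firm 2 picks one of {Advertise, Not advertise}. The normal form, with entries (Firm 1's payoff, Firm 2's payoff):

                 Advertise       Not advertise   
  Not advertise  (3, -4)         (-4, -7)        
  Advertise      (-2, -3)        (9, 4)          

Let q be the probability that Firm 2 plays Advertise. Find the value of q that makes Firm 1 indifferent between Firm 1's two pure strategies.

Firm 1's indifference between Not advertise and Advertise determines Firm 2's mixing probability q:
  Firm 1's expected payoff from Not advertise: q·3 + (1−q)·(-4) = 7q - 4
  Firm 1's expected payoff from Advertise: q·(-2) + (1−q)·9 = -11q + 9
  7q - 4 = -11q + 9  ⇒  18q = 13  ⇒  q = 13/18.

q = 13/18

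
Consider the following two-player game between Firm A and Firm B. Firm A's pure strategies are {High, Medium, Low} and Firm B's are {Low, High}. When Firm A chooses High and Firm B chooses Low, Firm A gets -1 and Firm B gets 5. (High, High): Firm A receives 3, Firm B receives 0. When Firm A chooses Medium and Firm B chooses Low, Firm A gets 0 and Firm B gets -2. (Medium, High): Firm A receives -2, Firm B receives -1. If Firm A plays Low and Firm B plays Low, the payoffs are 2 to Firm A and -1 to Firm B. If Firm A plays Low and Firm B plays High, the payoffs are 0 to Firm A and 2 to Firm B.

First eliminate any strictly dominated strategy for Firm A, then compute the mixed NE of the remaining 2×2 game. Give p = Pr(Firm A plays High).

p = 3/8

Firm A's strategy Medium is strictly dominated by Low: 2 > 0 and 0 > -2. Eliminate Medium.
Set Firm B's expected payoff from Low equal to that from High:
  Firm B's expected payoff from Low: p·5 + (1−p)·(-1) = 6p - 1
  Firm B's expected payoff from High: p·0 + (1−p)·2 = -2p + 2
  6p - 1 = -2p + 2  ⇒  8p = 3  ⇒  p = 3/8.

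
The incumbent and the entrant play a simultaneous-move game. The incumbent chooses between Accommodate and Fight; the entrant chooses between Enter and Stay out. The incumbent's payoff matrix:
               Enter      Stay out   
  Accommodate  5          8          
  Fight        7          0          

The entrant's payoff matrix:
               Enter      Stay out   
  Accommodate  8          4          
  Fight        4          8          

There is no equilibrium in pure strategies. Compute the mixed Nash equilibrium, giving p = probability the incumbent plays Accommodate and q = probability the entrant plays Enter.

p = 1/2, q = 4/5

The entrant's indifference between Enter and Stay out determines the incumbent's mixing probability p:
  the entrant's expected payoff from Enter: p·8 + (1−p)·4 = 4p + 4
  the entrant's expected payoff from Stay out: p·4 + (1−p)·8 = -4p + 8
  4p + 4 = -4p + 8  ⇒  8p = 4  ⇒  p = 1/2.
The incumbent's indifference between Accommodate and Fight determines the entrant's mixing probability q:
  the incumbent's expected payoff from Accommodate: q·5 + (1−q)·8 = -3q + 8
  the incumbent's expected payoff from Fight: q·7 + (1−q)·0 = 7q
  -3q + 8 = 7q  ⇒  -10q = -8  ⇒  q = 4/5.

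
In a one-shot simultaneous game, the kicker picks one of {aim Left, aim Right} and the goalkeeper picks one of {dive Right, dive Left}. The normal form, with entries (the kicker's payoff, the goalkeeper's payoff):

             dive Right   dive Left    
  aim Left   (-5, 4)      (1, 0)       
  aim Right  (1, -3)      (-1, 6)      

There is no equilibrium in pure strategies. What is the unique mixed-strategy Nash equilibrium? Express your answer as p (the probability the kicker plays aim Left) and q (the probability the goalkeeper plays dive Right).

In a mixed equilibrium the goalkeeper is indifferent between dive Right and dive Left; this condition fixes p.
  the goalkeeper's payoff from dive Right: p·4 + (1−p)·(-3) = 7p - 3
  the goalkeeper's payoff from dive Left: p·0 + (1−p)·6 = -6p + 6
  7p - 3 = -6p + 6  ⇒  13p = 9  ⇒  p = 9/13.
Set the kicker's expected payoff from aim Left equal to that from aim Right:
  the kicker's payoff to aim Left: q·(-5) + (1−q)·1 = -6q + 1
  the kicker's payoff to aim Right: q·1 + (1−q)·(-1) = 2q - 1
  -6q + 1 = 2q - 1  ⇒  -8q = -2  ⇒  q = 1/4.

p = 9/13, q = 1/4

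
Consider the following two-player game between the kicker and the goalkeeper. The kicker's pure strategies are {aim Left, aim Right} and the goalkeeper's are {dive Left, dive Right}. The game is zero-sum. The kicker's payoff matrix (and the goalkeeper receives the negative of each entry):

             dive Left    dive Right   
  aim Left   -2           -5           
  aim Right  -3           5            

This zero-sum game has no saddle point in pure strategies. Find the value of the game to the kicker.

v = -25/11

The kicker's indifference between aim Left and aim Right determines the goalkeeper's mixing probability q:
  the kicker's payoff to aim Left: q·(-2) + (1−q)·(-5) = 3q - 5
  the kicker's payoff to aim Right: q·(-3) + (1−q)·5 = -8q + 5
  3q - 5 = -8q + 5  ⇒  11q = 10  ⇒  q = 10/11.
The value is the kicker's expected payoff against this mix (using aim Left): (10/11)·(-2) + (1/11)·(-5) = -25/11.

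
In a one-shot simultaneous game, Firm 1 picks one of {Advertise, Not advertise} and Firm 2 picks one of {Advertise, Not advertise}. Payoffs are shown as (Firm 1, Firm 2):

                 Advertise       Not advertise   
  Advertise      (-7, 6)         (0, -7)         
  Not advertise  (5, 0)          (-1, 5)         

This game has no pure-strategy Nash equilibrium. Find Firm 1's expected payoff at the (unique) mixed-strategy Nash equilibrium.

-7/13

Set Firm 1's expected payoff from Advertise equal to that from Not advertise:
  Firm 1's payoff from Advertise: q·(-7) + (1−q)·0 = -7q
  Firm 1's payoff from Not advertise: q·5 + (1−q)·(-1) = 6q - 1
  -7q = 6q - 1  ⇒  -13q = -1  ⇒  q = 1/13.
At equilibrium Firm 1 is indifferent across rows, so Firm 1's payoff equals the payoff from Advertise: (1/13)·(-7) + (12/13)·0 = -7/13.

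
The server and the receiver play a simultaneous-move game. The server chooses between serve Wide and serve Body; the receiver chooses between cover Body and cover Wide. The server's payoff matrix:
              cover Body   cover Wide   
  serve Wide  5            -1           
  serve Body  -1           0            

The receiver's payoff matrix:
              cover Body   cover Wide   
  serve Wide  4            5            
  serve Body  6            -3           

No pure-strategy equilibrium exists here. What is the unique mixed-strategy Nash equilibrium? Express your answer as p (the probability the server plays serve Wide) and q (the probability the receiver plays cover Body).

p = 9/10, q = 1/7

For the receiver to be willing to mix, the receiver must be indifferent between cover Body and cover Wide, which pins down the server's mix.
  the receiver's payoff to cover Body: p·4 + (1−p)·6 = -2p + 6
  the receiver's payoff to cover Wide: p·5 + (1−p)·(-3) = 8p - 3
  -2p + 6 = 8p - 3  ⇒  -10p = -9  ⇒  p = 9/10.
The receiver's mix must leave the server indifferent between serve Wide and serve Body.
  the server's payoff from serve Wide: q·5 + (1−q)·(-1) = 6q - 1
  the server's payoff from serve Body: q·(-1) + (1−q)·0 = -q
  6q - 1 = -q  ⇒  7q = 1  ⇒  q = 1/7.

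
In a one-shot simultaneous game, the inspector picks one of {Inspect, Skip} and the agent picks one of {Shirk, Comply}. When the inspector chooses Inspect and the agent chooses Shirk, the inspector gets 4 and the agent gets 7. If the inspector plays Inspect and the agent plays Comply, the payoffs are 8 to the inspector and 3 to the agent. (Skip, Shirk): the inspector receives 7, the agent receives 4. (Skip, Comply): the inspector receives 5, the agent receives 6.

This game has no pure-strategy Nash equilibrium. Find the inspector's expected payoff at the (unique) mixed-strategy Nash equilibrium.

6

The agent's mix must leave the inspector indifferent between Inspect and Skip.
  the inspector's payoff from Inspect: q·4 + (1−q)·8 = -4q + 8
  the inspector's payoff from Skip: q·7 + (1−q)·5 = 2q + 5
  -4q + 8 = 2q + 5  ⇒  -6q = -3  ⇒  q = 1/2.
At equilibrium the inspector is indifferent across rows, so the inspector's payoff equals the payoff from Inspect: (1/2)·4 + (1/2)·8 = 6.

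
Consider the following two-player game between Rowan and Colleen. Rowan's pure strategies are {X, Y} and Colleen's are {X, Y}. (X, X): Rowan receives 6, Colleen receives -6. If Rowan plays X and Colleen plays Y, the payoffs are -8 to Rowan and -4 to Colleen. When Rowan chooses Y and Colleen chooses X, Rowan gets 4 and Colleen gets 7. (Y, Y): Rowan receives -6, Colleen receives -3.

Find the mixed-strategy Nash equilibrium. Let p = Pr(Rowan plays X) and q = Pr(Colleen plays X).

p = 5/6, q = 1/2

For Colleen to be willing to mix, Colleen must be indifferent between X and Y, which pins down Rowan's mix.
  Colleen's expected payoff from X: p·(-6) + (1−p)·7 = -13p + 7
  Colleen's expected payoff from Y: p·(-4) + (1−p)·(-3) = -p - 3
  -13p + 7 = -p - 3  ⇒  -12p = -10  ⇒  p = 5/6.
In a mixed equilibrium Rowan is indifferent between X and Y; this condition fixes q.
  Rowan's payoff to X: q·6 + (1−q)·(-8) = 14q - 8
  Rowan's payoff to Y: q·4 + (1−q)·(-6) = 10q - 6
  14q - 8 = 10q - 6  ⇒  4q = 2  ⇒  q = 1/2.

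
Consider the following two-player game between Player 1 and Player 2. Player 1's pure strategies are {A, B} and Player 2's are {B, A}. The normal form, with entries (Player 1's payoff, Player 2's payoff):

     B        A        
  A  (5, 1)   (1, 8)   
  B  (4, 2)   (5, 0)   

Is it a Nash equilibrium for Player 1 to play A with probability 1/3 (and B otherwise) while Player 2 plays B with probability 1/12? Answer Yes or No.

Given Player 1's mix p = 1/3, Player 2's payoff from B is 5/3 but from A is 8/3. Player 2 strictly prefers A, so Player 2 would not mix.
So the proposed profile is not a Nash equilibrium.

No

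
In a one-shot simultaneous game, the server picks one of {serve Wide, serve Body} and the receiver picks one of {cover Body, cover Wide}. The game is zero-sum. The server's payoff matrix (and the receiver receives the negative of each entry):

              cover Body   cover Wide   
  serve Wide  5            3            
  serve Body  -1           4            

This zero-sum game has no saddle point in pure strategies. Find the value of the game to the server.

The server's indifference between serve Wide and serve Body determines the receiver's mixing probability q:
  the server's expected payoff from serve Wide: q·5 + (1−q)·3 = 2q + 3
  the server's expected payoff from serve Body: q·(-1) + (1−q)·4 = -5q + 4
  2q + 3 = -5q + 4  ⇒  7q = 1  ⇒  q = 1/7.
The value is the server's expected payoff against this mix (using serve Wide): (1/7)·5 + (6/7)·3 = 23/7.

v = 23/7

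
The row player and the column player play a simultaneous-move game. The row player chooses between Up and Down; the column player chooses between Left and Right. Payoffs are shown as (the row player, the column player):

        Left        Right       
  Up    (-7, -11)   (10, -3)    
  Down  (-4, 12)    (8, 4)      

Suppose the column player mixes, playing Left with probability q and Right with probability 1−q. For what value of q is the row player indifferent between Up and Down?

q = 2/5

The column player's mix must leave the row player indifferent between Up and Down.
  the row player's payoff from Up: q·(-7) + (1−q)·10 = -17q + 10
  the row player's payoff from Down: q·(-4) + (1−q)·8 = -12q + 8
  -17q + 10 = -12q + 8  ⇒  -5q = -2  ⇒  q = 2/5.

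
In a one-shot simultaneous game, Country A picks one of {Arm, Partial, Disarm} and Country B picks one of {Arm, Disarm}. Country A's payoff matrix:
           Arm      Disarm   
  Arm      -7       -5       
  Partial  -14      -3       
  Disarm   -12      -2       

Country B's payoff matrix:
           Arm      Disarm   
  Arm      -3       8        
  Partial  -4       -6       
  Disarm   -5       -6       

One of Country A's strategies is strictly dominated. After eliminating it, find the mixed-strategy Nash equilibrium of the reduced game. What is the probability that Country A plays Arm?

Country A's strategy Partial is strictly dominated by Disarm: -12 > -14 and -2 > -3. Eliminate Partial.
Set Country B's expected payoff from Arm equal to that from Disarm:
  Country B's payoff from Arm: p·(-3) + (1−p)·(-5) = 2p - 5
  Country B's payoff from Disarm: p·8 + (1−p)·(-6) = 14p - 6
  2p - 5 = 14p - 6  ⇒  -12p = -1  ⇒  p = 1/12.

p = 1/12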